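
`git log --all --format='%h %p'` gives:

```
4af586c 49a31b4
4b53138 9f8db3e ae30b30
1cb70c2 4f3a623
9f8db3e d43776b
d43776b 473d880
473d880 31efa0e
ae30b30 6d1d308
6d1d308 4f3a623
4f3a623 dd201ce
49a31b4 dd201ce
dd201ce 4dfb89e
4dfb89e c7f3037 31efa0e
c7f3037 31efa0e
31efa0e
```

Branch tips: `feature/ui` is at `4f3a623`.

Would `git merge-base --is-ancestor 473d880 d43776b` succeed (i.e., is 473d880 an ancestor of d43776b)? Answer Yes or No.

Ancestors of d43776b (commits reachable by following parents): {31efa0e, 473d880, d43776b}.
473d880 is in that set, so it is an ancestor of d43776b.

Yes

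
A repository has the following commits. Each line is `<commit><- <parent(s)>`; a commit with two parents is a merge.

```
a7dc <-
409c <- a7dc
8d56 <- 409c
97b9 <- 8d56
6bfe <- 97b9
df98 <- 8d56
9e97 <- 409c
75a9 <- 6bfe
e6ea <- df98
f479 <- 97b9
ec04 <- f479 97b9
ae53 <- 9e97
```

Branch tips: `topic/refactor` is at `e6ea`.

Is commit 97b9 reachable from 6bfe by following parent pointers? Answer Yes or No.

Yes

Ancestors of 6bfe (commits reachable by following parents): {409c, 6bfe, 8d56, 97b9, a7dc}.
97b9 is in that set, so it is an ancestor of 6bfe.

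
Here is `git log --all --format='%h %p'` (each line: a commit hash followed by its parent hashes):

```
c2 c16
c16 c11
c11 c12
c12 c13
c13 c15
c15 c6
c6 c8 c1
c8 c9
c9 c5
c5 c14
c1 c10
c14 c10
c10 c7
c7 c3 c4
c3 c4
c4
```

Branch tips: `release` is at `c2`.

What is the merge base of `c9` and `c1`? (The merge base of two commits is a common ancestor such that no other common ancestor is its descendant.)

Ancestors of c9: {c10, c14, c3, c4, c5, c7, c9}.
Ancestors of c1: {c1, c10, c3, c4, c7}.
Common ancestors: {c10, c3, c4, c7}.
Among these, c10 is not an ancestor of any other common ancestor — it is the merge base.

c10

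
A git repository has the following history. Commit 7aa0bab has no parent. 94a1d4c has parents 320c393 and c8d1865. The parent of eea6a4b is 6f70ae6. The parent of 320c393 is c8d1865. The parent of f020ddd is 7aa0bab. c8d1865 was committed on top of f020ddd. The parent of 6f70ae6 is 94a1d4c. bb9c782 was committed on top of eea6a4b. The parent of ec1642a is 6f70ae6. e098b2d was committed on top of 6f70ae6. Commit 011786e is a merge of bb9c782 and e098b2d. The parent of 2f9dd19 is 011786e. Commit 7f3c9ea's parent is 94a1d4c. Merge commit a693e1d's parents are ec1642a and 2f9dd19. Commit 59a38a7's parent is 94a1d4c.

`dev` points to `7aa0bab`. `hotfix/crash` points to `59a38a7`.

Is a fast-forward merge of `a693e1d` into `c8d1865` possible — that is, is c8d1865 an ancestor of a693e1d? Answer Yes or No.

Yes

A fast-forward from c8d1865 to a693e1d is possible iff c8d1865 is an ancestor of a693e1d.
Ancestors of a693e1d: {011786e, 2f9dd19, 320c393, 6f70ae6, 7aa0bab, 94a1d4c, a693e1d, bb9c782, c8d1865, e098b2d, ec1642a, eea6a4b, f020ddd}.
c8d1865 is among them, so fast-forward is possible.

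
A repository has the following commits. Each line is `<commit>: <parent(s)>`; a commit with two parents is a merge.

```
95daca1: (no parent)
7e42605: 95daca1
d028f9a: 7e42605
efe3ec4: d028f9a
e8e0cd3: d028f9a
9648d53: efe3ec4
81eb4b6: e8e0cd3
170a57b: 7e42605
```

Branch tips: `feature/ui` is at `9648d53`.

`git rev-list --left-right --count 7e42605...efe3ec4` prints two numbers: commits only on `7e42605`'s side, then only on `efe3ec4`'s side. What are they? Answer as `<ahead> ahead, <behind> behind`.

0 ahead, 2 behind

Reachable from 7e42605: {7e42605, 95daca1}.
Reachable from efe3ec4: {7e42605, 95daca1, d028f9a, efe3ec4}.
Only in 7e42605's history (ahead): {} — 0.
Only in efe3ec4's history (behind): {d028f9a, efe3ec4} — 2.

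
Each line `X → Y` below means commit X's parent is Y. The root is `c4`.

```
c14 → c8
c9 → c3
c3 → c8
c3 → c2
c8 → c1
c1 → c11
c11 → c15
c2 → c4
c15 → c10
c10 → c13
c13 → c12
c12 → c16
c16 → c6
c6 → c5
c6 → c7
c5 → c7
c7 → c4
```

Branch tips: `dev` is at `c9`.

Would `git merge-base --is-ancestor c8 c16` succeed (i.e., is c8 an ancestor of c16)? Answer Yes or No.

No

Ancestors of c16: {c16, c4, c5, c6, c7}.
c8 is not in that set, so it is not an ancestor of c16.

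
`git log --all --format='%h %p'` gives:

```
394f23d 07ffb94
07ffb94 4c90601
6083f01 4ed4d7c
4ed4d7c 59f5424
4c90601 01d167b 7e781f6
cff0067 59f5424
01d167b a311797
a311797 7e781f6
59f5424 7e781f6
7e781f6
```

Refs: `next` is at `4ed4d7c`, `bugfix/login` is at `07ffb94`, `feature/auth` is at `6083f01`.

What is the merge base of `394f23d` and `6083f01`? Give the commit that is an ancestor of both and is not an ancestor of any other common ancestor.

7e781f6

Ancestors of 394f23d: {01d167b, 07ffb94, 394f23d, 4c90601, 7e781f6, a311797}.
Ancestors of 6083f01: {4ed4d7c, 59f5424, 6083f01, 7e781f6}.
Common ancestors: {7e781f6}.
The only common ancestor is 7e781f6, so it is the merge base.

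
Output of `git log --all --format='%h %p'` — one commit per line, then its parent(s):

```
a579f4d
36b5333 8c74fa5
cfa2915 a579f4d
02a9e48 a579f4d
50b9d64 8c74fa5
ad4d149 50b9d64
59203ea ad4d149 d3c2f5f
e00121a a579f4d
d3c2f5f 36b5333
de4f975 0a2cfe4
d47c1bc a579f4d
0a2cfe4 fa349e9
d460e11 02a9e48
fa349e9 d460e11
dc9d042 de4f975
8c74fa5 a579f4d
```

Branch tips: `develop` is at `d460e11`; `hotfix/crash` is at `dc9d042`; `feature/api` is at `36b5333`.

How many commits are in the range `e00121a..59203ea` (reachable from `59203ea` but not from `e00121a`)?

6

Reachable from 59203ea: {36b5333, 50b9d64, 59203ea, 8c74fa5, a579f4d, ad4d149, d3c2f5f}.
Reachable from e00121a: {a579f4d, e00121a}.
In 59203ea's history but not e00121a's: {36b5333, 50b9d64, 59203ea, 8c74fa5, ad4d149, d3c2f5f} — 6 commits.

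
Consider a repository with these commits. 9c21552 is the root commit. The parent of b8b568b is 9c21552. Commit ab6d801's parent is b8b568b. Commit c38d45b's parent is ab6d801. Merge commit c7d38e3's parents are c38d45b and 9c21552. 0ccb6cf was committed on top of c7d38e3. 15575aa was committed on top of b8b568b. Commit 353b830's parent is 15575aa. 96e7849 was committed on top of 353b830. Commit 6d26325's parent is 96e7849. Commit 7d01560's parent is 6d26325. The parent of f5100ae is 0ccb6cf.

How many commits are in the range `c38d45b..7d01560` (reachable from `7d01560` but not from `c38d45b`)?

5

Reachable from 7d01560: {15575aa, 353b830, 6d26325, 7d01560, 96e7849, 9c21552, b8b568b}.
Reachable from c38d45b: {9c21552, ab6d801, b8b568b, c38d45b}.
In 7d01560's history but not c38d45b's: {15575aa, 353b830, 6d26325, 7d01560, 96e7849} — 5 commits.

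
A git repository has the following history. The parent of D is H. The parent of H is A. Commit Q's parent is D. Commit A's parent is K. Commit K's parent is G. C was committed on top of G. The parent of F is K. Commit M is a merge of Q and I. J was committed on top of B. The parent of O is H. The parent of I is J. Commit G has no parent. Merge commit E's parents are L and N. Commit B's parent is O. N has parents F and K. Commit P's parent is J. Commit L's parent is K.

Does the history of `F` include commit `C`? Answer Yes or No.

No

Ancestors of F: {F, G, K}.
C is not in that set, so it is not an ancestor of F.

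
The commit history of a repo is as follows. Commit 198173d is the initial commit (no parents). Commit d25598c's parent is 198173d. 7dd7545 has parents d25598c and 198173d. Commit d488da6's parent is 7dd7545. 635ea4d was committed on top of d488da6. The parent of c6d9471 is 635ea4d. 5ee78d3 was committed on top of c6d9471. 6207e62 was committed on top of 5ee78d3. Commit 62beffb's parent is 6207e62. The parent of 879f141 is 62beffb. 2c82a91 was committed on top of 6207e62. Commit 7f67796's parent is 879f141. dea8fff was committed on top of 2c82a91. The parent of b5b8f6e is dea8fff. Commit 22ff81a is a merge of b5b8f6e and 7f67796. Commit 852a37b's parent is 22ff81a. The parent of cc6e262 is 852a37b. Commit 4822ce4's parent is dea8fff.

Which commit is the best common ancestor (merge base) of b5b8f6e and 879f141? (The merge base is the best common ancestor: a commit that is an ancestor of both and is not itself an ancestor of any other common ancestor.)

Ancestors of b5b8f6e: {198173d, 2c82a91, 5ee78d3, 6207e62, 635ea4d, 7dd7545, b5b8f6e, c6d9471, d25598c, d488da6, dea8fff}.
Ancestors of 879f141: {198173d, 5ee78d3, 6207e62, 62beffb, 635ea4d, 7dd7545, 879f141, c6d9471, d25598c, d488da6}.
Common ancestors: {198173d, 5ee78d3, 6207e62, 635ea4d, 7dd7545, c6d9471, d25598c, d488da6}.
Among these, 6207e62 is not an ancestor of any other common ancestor — it is the merge base.

6207e62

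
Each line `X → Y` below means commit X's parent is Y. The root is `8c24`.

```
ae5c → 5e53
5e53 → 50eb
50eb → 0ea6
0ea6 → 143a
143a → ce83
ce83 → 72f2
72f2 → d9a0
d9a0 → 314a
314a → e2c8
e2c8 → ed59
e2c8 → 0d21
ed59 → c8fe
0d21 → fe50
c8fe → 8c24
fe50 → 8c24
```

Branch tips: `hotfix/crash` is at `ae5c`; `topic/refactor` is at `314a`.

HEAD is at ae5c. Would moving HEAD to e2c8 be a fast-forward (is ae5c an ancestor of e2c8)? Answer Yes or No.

A fast-forward from ae5c to e2c8 is possible iff ae5c is an ancestor of e2c8.
Ancestors of e2c8: {0d21, 8c24, c8fe, e2c8, ed59, fe50}.
ae5c is not among them, so fast-forward is not possible.

No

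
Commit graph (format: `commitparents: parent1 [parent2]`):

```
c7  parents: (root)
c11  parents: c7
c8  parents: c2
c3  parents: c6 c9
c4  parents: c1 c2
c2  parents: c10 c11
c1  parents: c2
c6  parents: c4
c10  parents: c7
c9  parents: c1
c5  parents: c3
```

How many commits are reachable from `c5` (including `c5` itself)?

10

Walking parent pointers from c5: reachable set = {c1, c10, c11, c2, c3, c4, c5, c6, c7, c9}.
That is 10 commits.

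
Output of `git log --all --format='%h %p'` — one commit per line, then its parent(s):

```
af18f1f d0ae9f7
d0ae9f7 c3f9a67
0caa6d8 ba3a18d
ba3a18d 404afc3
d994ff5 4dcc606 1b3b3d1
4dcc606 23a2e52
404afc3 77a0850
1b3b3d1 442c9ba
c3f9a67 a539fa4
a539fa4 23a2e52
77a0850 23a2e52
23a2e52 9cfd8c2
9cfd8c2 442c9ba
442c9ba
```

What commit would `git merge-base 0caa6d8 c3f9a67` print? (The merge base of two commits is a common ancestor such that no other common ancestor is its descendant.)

Ancestors of 0caa6d8: {0caa6d8, 23a2e52, 404afc3, 442c9ba, 77a0850, 9cfd8c2, ba3a18d}.
Ancestors of c3f9a67: {23a2e52, 442c9ba, 9cfd8c2, a539fa4, c3f9a67}.
Common ancestors: {23a2e52, 442c9ba, 9cfd8c2}.
Among these, 23a2e52 is not an ancestor of any other common ancestor — it is the merge base.

23a2e52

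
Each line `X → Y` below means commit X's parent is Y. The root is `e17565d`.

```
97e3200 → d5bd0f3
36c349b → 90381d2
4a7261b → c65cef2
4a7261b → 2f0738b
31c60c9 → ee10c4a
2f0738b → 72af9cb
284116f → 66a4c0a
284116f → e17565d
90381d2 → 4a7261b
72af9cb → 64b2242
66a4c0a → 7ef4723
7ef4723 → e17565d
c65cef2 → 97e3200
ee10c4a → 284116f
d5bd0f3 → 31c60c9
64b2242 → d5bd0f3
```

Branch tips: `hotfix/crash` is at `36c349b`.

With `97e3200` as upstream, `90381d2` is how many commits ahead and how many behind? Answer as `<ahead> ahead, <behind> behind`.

Reachable from 90381d2: {284116f, 2f0738b, 31c60c9, 4a7261b, 64b2242, 66a4c0a, 72af9cb, 7ef4723, 90381d2, 97e3200, c65cef2, d5bd0f3, e17565d, ee10c4a}.
Reachable from 97e3200: {284116f, 31c60c9, 66a4c0a, 7ef4723, 97e3200, d5bd0f3, e17565d, ee10c4a}.
Only in 90381d2's history (ahead): {2f0738b, 4a7261b, 64b2242, 72af9cb, 90381d2, c65cef2} — 6.
Only in 97e3200's history (behind): {} — 0.

6 ahead, 0 behind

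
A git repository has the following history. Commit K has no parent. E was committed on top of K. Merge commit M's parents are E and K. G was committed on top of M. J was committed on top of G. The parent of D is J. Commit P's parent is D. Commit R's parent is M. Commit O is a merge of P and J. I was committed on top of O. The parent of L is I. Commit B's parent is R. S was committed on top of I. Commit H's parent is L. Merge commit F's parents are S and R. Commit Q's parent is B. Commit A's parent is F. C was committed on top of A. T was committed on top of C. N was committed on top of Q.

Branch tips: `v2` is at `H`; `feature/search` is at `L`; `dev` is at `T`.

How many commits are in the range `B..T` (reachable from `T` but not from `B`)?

11

Reachable from T: {A, C, D, E, F, G, I, J, K, M, O, P, R, S, T}.
Reachable from B: {B, E, K, M, R}.
In T's history but not B's: {A, C, D, F, G, I, J, O, P, S, T} — 11 commits.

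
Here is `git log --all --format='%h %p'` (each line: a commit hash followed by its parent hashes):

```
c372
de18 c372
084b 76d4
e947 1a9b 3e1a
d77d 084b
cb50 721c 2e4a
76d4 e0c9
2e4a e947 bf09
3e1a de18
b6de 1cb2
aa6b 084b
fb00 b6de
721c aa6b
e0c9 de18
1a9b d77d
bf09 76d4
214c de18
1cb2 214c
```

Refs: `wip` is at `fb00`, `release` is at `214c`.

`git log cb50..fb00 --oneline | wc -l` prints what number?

Reachable from fb00: {1cb2, 214c, b6de, c372, de18, fb00}.
Reachable from cb50: {084b, 1a9b, 2e4a, 3e1a, 721c, 76d4, aa6b, bf09, c372, cb50, d77d, de18, e0c9, e947}.
In fb00's history but not cb50's: {1cb2, 214c, b6de, fb00} — 4 commits.

4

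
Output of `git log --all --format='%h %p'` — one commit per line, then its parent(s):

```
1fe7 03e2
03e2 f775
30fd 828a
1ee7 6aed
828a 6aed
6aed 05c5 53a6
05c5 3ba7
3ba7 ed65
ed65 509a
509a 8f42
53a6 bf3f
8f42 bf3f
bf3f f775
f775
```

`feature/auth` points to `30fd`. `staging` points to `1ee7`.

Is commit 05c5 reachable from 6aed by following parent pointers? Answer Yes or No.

Yes

Ancestors of 6aed (commits reachable by following parents): {05c5, 3ba7, 509a, 53a6, 6aed, 8f42, bf3f, ed65, f775}.
05c5 is in that set, so it is an ancestor of 6aed.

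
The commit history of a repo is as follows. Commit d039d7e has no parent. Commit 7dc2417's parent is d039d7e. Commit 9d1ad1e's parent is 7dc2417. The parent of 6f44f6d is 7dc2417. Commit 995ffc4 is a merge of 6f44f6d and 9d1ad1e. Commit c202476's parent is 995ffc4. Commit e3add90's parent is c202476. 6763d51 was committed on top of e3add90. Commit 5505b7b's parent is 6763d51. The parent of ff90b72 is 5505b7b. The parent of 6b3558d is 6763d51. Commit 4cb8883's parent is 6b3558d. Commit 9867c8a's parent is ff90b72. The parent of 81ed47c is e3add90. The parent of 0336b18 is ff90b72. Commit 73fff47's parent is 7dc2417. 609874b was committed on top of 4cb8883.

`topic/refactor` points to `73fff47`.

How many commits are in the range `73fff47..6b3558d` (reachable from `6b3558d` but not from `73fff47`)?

7

Reachable from 6b3558d: {6763d51, 6b3558d, 6f44f6d, 7dc2417, 995ffc4, 9d1ad1e, c202476, d039d7e, e3add90}.
Reachable from 73fff47: {73fff47, 7dc2417, d039d7e}.
In 6b3558d's history but not 73fff47's: {6763d51, 6b3558d, 6f44f6d, 995ffc4, 9d1ad1e, c202476, e3add90} — 7 commits.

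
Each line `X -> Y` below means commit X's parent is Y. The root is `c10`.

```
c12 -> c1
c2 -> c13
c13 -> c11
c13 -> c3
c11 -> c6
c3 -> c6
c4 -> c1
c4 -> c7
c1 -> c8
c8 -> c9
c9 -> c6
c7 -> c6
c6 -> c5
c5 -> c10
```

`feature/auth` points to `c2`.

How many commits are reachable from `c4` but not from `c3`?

5

Reachable from c4: {c1, c10, c4, c5, c6, c7, c8, c9}.
Reachable from c3: {c10, c3, c5, c6}.
In c4's history but not c3's: {c1, c4, c7, c8, c9} — 5 commits.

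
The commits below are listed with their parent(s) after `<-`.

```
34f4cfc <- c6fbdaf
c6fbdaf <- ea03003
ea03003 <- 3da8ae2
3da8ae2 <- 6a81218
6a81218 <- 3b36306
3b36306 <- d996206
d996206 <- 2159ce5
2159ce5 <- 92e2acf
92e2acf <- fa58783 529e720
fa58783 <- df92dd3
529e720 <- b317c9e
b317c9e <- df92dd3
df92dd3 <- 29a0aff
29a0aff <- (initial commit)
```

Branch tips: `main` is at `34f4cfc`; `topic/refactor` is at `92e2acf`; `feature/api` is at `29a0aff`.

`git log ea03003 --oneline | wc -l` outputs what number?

Walking parent pointers from ea03003: reachable set = {2159ce5, 29a0aff, 3b36306, 3da8ae2, 529e720, 6a81218, 92e2acf, b317c9e, d996206, df92dd3, ea03003, fa58783}.
That is 12 commits.

12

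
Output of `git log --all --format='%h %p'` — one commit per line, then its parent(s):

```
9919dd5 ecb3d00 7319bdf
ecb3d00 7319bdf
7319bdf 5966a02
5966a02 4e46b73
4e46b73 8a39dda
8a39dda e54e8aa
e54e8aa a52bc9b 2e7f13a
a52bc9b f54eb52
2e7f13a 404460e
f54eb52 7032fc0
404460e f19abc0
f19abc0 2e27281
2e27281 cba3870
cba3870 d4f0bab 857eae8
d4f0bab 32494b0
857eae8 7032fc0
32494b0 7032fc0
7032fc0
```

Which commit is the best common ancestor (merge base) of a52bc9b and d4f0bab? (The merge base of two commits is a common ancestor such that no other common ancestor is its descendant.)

7032fc0

Ancestors of a52bc9b: {7032fc0, a52bc9b, f54eb52}.
Ancestors of d4f0bab: {32494b0, 7032fc0, d4f0bab}.
Common ancestors: {7032fc0}.
The only common ancestor is 7032fc0, so it is the merge base.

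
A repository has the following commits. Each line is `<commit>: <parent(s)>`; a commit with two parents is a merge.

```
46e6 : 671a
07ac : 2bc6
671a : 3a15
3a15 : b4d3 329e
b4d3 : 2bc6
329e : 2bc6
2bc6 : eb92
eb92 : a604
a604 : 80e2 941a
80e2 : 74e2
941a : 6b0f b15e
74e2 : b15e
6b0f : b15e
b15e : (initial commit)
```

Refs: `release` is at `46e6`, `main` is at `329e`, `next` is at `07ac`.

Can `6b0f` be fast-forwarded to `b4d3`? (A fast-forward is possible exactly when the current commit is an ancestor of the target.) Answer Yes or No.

Yes

A fast-forward from 6b0f to b4d3 is possible iff 6b0f is an ancestor of b4d3.
Ancestors of b4d3: {2bc6, 6b0f, 74e2, 80e2, 941a, a604, b15e, b4d3, eb92}.
6b0f is among them, so fast-forward is possible.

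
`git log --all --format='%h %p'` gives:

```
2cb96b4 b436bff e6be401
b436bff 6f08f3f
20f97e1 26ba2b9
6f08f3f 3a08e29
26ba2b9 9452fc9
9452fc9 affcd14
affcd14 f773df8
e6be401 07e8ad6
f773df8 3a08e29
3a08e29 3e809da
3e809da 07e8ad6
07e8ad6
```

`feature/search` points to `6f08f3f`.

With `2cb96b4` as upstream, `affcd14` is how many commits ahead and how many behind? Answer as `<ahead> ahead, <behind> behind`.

2 ahead, 4 behind

Reachable from affcd14: {07e8ad6, 3a08e29, 3e809da, affcd14, f773df8}.
Reachable from 2cb96b4: {07e8ad6, 2cb96b4, 3a08e29, 3e809da, 6f08f3f, b436bff, e6be401}.
Only in affcd14's history (ahead): {affcd14, f773df8} — 2.
Only in 2cb96b4's history (behind): {2cb96b4, 6f08f3f, b436bff, e6be401} — 4.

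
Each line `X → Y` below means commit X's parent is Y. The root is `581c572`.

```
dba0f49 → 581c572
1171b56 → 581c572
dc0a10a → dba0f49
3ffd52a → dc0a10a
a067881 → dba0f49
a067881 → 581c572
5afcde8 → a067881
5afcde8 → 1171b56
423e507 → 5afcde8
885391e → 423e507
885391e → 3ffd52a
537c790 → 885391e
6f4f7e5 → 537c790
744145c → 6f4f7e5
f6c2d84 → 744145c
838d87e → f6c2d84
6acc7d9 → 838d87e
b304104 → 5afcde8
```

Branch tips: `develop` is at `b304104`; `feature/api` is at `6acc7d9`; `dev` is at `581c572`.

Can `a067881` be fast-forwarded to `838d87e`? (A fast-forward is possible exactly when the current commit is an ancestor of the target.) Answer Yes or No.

A fast-forward from a067881 to 838d87e is possible iff a067881 is an ancestor of 838d87e.
Ancestors of 838d87e: {1171b56, 3ffd52a, 423e507, 537c790, 581c572, 5afcde8, 6f4f7e5, 744145c, 838d87e, 885391e, a067881, dba0f49, dc0a10a, f6c2d84}.
a067881 is among them, so fast-forward is possible.

Yes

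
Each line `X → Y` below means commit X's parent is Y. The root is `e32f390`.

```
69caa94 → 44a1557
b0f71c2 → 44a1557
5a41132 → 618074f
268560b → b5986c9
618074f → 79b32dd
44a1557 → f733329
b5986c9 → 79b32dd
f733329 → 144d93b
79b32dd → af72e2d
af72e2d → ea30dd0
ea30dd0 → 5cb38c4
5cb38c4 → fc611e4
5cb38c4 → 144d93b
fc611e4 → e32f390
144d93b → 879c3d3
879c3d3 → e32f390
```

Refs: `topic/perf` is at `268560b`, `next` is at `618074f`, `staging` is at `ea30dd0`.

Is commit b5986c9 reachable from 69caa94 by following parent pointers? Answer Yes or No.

Ancestors of 69caa94: {144d93b, 44a1557, 69caa94, 879c3d3, e32f390, f733329}.
b5986c9 is not in that set, so it is not an ancestor of 69caa94.

No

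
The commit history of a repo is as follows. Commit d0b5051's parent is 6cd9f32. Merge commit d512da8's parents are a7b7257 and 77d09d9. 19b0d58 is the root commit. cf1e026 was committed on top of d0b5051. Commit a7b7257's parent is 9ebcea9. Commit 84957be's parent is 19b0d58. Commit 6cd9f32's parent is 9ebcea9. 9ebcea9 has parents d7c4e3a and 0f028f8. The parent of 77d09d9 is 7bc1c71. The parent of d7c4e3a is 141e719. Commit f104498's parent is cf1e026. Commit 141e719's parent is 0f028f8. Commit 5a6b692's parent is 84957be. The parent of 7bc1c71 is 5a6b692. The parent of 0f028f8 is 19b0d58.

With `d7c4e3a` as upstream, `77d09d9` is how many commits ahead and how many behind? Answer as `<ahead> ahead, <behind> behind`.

4 ahead, 3 behind

Reachable from 77d09d9: {19b0d58, 5a6b692, 77d09d9, 7bc1c71, 84957be}.
Reachable from d7c4e3a: {0f028f8, 141e719, 19b0d58, d7c4e3a}.
Only in 77d09d9's history (ahead): {5a6b692, 77d09d9, 7bc1c71, 84957be} — 4.
Only in d7c4e3a's history (behind): {0f028f8, 141e719, d7c4e3a} — 3.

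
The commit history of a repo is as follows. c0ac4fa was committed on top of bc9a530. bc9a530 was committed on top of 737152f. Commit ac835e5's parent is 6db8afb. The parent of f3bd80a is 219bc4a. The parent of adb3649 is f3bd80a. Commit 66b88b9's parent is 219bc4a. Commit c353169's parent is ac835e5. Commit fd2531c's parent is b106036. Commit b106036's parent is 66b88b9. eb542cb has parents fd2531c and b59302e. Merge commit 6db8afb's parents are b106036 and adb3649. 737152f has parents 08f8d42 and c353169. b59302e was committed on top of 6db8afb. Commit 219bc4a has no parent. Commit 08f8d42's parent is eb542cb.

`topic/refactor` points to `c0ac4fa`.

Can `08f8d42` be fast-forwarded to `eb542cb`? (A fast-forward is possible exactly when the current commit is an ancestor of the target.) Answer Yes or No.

No

A fast-forward from 08f8d42 to eb542cb is possible iff 08f8d42 is an ancestor of eb542cb.
Ancestors of eb542cb: {219bc4a, 66b88b9, 6db8afb, adb3649, b106036, b59302e, eb542cb, f3bd80a, fd2531c}.
08f8d42 is not among them, so fast-forward is not possible.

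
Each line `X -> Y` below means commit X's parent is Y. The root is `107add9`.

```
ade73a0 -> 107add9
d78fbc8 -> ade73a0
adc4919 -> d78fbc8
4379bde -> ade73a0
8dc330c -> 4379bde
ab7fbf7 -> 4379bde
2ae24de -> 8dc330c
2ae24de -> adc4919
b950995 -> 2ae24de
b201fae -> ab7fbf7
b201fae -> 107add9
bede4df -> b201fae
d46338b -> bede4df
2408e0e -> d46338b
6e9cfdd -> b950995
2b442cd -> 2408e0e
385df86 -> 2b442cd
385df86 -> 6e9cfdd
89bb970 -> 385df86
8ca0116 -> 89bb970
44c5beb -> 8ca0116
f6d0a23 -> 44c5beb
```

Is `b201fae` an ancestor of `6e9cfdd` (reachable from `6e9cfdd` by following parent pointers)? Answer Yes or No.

Ancestors of 6e9cfdd: {107add9, 2ae24de, 4379bde, 6e9cfdd, 8dc330c, adc4919, ade73a0, b950995, d78fbc8}.
b201fae is not in that set, so it is not an ancestor of 6e9cfdd.

No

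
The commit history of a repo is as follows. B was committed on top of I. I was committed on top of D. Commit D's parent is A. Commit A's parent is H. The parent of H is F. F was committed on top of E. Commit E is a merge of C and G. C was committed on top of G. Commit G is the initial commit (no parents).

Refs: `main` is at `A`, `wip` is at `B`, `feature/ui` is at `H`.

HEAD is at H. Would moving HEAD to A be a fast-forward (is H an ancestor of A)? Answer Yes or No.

Yes

A fast-forward from H to A is possible iff H is an ancestor of A.
Ancestors of A: {A, C, E, F, G, H}.
H is among them, so fast-forward is possible.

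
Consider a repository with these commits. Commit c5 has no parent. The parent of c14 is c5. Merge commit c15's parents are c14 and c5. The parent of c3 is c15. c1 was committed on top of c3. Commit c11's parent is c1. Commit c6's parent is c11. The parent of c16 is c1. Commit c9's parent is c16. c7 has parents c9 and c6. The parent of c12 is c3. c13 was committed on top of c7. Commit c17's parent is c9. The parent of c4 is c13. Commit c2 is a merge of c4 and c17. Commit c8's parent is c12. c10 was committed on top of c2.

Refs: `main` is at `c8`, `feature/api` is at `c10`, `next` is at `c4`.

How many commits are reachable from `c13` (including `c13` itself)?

Walking parent pointers from c13: reachable set = {c1, c11, c13, c14, c15, c16, c3, c5, c6, c7, c9}.
That is 11 commits.

11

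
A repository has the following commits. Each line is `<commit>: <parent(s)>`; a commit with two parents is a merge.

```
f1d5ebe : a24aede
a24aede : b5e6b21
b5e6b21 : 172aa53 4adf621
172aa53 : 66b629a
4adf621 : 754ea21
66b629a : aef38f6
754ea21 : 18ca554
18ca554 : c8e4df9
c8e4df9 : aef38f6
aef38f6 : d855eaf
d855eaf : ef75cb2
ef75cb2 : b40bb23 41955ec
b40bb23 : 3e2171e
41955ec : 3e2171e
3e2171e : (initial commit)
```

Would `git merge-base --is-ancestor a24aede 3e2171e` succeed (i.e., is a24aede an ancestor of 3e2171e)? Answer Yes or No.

No

Ancestors of 3e2171e: {3e2171e}.
a24aede is not in that set, so it is not an ancestor of 3e2171e.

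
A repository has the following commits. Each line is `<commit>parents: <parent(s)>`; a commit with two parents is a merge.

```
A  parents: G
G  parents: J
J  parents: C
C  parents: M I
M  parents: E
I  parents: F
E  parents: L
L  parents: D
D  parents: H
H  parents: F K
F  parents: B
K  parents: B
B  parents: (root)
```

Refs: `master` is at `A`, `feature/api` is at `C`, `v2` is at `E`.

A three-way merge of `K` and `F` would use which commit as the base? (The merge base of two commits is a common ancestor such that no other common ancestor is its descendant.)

Ancestors of K: {B, K}.
Ancestors of F: {B, F}.
Common ancestors: {B}.
The only common ancestor is B, so it is the merge base.

B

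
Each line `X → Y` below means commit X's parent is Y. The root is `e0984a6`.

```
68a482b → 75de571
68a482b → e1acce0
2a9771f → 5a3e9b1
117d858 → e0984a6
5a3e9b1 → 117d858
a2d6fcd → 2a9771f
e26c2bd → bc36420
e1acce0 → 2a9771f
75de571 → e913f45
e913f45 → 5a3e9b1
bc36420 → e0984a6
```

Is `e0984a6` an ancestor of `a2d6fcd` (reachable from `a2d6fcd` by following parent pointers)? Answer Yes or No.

Ancestors of a2d6fcd (commits reachable by following parents): {117d858, 2a9771f, 5a3e9b1, a2d6fcd, e0984a6}.
e0984a6 is in that set, so it is an ancestor of a2d6fcd.

Yes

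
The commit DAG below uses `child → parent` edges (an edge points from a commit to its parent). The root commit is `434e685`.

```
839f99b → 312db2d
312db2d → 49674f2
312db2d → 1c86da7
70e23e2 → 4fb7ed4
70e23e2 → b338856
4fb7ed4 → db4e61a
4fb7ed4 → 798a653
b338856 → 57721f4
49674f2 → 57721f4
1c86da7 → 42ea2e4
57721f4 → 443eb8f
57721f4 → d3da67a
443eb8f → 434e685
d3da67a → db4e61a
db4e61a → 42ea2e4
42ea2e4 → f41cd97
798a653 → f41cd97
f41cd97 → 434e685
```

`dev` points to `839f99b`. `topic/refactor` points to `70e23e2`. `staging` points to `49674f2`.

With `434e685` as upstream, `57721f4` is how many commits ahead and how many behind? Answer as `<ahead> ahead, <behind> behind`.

Reachable from 57721f4: {42ea2e4, 434e685, 443eb8f, 57721f4, d3da67a, db4e61a, f41cd97}.
Reachable from 434e685: {434e685}.
Only in 57721f4's history (ahead): {42ea2e4, 443eb8f, 57721f4, d3da67a, db4e61a, f41cd97} — 6.
Only in 434e685's history (behind): {} — 0.

6 ahead, 0 behind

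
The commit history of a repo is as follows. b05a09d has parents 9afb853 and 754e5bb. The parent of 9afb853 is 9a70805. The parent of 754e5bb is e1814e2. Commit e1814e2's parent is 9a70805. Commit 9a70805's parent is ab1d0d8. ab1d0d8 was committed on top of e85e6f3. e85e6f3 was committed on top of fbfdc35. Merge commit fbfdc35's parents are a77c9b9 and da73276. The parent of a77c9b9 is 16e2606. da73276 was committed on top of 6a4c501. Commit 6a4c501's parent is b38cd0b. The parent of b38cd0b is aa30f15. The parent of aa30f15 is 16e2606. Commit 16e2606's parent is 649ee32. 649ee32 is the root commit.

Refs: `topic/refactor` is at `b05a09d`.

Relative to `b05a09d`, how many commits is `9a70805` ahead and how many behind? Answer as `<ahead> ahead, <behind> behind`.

0 ahead, 4 behind

Reachable from 9a70805: {16e2606, 649ee32, 6a4c501, 9a70805, a77c9b9, aa30f15, ab1d0d8, b38cd0b, da73276, e85e6f3, fbfdc35}.
Reachable from b05a09d: {16e2606, 649ee32, 6a4c501, 754e5bb, 9a70805, 9afb853, a77c9b9, aa30f15, ab1d0d8, b05a09d, b38cd0b, da73276, e1814e2, e85e6f3, fbfdc35}.
Only in 9a70805's history (ahead): {} — 0.
Only in b05a09d's history (behind): {754e5bb, 9afb853, b05a09d, e1814e2} — 4.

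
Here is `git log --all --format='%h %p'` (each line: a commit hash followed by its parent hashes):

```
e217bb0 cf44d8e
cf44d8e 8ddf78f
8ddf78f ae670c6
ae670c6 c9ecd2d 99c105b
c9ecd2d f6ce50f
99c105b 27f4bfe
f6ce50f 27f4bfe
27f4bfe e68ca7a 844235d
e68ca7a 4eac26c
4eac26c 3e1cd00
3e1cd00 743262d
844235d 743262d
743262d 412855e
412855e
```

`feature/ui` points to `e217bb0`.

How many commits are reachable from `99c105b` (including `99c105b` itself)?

8

Walking parent pointers from 99c105b: reachable set = {27f4bfe, 3e1cd00, 412855e, 4eac26c, 743262d, 844235d, 99c105b, e68ca7a}.
That is 8 commits.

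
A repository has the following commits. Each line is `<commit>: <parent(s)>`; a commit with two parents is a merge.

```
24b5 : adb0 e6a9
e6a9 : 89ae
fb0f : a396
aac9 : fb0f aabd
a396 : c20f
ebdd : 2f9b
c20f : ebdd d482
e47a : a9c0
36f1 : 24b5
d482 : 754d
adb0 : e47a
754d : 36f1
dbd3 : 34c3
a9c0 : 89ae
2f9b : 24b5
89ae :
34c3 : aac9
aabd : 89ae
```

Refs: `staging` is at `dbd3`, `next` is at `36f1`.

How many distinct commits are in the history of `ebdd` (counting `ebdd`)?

8

Walking parent pointers from ebdd: reachable set = {24b5, 2f9b, 89ae, a9c0, adb0, e47a, e6a9, ebdd}.
That is 8 commits.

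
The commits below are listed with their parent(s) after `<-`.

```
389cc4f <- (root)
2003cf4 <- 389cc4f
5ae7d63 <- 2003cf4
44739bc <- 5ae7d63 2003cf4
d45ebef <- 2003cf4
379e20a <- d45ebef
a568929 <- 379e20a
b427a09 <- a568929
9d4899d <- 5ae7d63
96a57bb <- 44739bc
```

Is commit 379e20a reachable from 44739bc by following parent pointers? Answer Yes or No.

No

Ancestors of 44739bc: {2003cf4, 389cc4f, 44739bc, 5ae7d63}.
379e20a is not in that set, so it is not an ancestor of 44739bc.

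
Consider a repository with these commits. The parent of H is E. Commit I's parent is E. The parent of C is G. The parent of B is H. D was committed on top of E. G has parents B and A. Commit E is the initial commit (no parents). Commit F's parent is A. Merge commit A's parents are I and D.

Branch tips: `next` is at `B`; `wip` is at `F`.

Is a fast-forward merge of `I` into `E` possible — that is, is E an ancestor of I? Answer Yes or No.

Yes

A fast-forward from E to I is possible iff E is an ancestor of I.
Ancestors of I: {E, I}.
E is among them, so fast-forward is possible.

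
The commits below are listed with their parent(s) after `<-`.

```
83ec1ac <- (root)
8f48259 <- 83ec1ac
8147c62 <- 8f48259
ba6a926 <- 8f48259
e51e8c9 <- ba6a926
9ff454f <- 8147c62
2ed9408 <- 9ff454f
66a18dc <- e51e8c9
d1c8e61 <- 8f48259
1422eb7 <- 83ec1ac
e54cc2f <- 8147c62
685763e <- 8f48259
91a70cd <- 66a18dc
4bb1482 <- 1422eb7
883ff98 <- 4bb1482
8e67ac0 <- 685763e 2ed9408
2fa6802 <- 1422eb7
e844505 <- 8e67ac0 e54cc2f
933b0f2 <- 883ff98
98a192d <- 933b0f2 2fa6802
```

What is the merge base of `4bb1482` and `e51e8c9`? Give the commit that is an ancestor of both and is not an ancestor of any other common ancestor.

83ec1ac

Ancestors of 4bb1482: {1422eb7, 4bb1482, 83ec1ac}.
Ancestors of e51e8c9: {83ec1ac, 8f48259, ba6a926, e51e8c9}.
Common ancestors: {83ec1ac}.
The only common ancestor is 83ec1ac, so it is the merge base.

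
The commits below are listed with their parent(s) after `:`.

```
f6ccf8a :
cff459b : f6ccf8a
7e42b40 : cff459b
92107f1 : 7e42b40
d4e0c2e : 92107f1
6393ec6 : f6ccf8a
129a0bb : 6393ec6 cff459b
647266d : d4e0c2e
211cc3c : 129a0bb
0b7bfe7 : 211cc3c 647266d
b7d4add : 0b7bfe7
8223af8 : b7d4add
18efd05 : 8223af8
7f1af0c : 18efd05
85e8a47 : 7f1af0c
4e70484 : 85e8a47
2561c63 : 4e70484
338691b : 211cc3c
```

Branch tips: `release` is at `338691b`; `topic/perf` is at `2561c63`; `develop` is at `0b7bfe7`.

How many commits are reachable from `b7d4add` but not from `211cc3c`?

6

Reachable from b7d4add: {0b7bfe7, 129a0bb, 211cc3c, 6393ec6, 647266d, 7e42b40, 92107f1, b7d4add, cff459b, d4e0c2e, f6ccf8a}.
Reachable from 211cc3c: {129a0bb, 211cc3c, 6393ec6, cff459b, f6ccf8a}.
In b7d4add's history but not 211cc3c's: {0b7bfe7, 647266d, 7e42b40, 92107f1, b7d4add, d4e0c2e} — 6 commits.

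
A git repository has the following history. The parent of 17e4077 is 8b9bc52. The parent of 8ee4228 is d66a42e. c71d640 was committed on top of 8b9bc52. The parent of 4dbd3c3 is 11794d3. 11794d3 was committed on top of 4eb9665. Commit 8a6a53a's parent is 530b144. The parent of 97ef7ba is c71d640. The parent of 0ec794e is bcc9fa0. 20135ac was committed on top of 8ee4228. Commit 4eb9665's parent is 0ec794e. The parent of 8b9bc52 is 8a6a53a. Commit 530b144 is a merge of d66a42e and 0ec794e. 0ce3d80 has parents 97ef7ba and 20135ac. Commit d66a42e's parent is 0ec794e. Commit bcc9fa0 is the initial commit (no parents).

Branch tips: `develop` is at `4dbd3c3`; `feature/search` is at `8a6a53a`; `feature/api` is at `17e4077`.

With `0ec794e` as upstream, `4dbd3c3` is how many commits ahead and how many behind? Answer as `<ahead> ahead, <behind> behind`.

3 ahead, 0 behind

Reachable from 4dbd3c3: {0ec794e, 11794d3, 4dbd3c3, 4eb9665, bcc9fa0}.
Reachable from 0ec794e: {0ec794e, bcc9fa0}.
Only in 4dbd3c3's history (ahead): {11794d3, 4dbd3c3, 4eb9665} — 3.
Only in 0ec794e's history (behind): {} — 0.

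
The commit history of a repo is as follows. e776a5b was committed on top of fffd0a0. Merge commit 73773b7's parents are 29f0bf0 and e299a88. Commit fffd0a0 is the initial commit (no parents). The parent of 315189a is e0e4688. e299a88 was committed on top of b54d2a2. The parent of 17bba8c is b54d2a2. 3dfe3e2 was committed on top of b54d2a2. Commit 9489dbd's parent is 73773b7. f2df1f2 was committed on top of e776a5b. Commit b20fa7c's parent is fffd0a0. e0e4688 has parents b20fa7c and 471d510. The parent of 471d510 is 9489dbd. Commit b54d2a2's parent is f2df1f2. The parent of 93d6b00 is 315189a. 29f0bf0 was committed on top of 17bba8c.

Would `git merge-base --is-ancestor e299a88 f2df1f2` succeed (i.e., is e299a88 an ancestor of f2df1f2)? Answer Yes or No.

No

Ancestors of f2df1f2: {e776a5b, f2df1f2, fffd0a0}.
e299a88 is not in that set, so it is not an ancestor of f2df1f2.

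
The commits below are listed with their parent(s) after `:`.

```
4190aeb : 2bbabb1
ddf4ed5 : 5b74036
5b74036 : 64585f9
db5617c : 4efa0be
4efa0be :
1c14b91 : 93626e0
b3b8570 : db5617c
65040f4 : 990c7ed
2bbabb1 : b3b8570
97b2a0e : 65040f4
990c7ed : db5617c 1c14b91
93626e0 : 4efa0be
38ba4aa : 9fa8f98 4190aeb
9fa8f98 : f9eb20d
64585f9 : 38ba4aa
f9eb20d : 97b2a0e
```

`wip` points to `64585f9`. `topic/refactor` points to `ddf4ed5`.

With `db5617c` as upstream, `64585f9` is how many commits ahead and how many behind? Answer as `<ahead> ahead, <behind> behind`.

Reachable from 64585f9: {1c14b91, 2bbabb1, 38ba4aa, 4190aeb, 4efa0be, 64585f9, 65040f4, 93626e0, 97b2a0e, 990c7ed, 9fa8f98, b3b8570, db5617c, f9eb20d}.
Reachable from db5617c: {4efa0be, db5617c}.
Only in 64585f9's history (ahead): {1c14b91, 2bbabb1, 38ba4aa, 4190aeb, 64585f9, 65040f4, 93626e0, 97b2a0e, 990c7ed, 9fa8f98, b3b8570, f9eb20d} — 12.
Only in db5617c's history (behind): {} — 0.

12 ahead, 0 behind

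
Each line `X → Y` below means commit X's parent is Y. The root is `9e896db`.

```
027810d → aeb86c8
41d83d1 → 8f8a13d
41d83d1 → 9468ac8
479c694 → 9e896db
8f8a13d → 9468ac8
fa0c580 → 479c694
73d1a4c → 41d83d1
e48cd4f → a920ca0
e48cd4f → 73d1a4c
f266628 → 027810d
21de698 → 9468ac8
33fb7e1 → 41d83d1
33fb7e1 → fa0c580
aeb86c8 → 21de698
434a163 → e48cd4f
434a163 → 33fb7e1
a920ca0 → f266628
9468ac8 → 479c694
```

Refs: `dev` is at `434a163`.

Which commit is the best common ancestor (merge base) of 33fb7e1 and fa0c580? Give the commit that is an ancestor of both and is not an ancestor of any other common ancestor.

fa0c580

Ancestors of 33fb7e1: {33fb7e1, 41d83d1, 479c694, 8f8a13d, 9468ac8, 9e896db, fa0c580}.
Ancestors of fa0c580: {479c694, 9e896db, fa0c580}.
Common ancestors: {479c694, 9e896db, fa0c580}.
Among these, fa0c580 is not an ancestor of any other common ancestor — it is the merge base.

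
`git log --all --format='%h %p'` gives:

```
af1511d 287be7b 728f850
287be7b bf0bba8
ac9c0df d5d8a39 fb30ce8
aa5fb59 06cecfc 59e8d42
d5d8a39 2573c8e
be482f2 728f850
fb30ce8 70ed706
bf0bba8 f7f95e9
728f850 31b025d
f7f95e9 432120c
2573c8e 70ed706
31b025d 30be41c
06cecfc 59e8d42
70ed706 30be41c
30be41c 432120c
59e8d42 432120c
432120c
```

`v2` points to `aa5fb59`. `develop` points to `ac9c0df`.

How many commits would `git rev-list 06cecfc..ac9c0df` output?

Reachable from ac9c0df: {2573c8e, 30be41c, 432120c, 70ed706, ac9c0df, d5d8a39, fb30ce8}.
Reachable from 06cecfc: {06cecfc, 432120c, 59e8d42}.
In ac9c0df's history but not 06cecfc's: {2573c8e, 30be41c, 70ed706, ac9c0df, d5d8a39, fb30ce8} — 6 commits.

6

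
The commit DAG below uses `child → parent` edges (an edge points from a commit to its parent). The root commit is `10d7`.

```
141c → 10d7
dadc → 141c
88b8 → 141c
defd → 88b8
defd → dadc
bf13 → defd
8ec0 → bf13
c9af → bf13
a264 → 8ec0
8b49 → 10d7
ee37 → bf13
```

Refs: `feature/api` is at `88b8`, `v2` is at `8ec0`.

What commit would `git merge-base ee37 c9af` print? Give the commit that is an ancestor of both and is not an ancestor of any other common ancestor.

Ancestors of ee37: {10d7, 141c, 88b8, bf13, dadc, defd, ee37}.
Ancestors of c9af: {10d7, 141c, 88b8, bf13, c9af, dadc, defd}.
Common ancestors: {10d7, 141c, 88b8, bf13, dadc, defd}.
Among these, bf13 is not an ancestor of any other common ancestor — it is the merge base.

bf13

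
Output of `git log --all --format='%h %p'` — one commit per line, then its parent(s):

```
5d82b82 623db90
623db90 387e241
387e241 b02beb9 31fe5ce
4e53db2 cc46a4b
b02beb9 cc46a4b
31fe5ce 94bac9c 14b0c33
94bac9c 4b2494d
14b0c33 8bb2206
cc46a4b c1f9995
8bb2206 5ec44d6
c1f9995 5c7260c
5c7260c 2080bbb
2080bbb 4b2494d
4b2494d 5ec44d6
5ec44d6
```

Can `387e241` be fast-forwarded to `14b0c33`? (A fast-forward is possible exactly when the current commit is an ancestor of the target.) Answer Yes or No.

No

A fast-forward from 387e241 to 14b0c33 is possible iff 387e241 is an ancestor of 14b0c33.
Ancestors of 14b0c33: {14b0c33, 5ec44d6, 8bb2206}.
387e241 is not among them, so fast-forward is not possible.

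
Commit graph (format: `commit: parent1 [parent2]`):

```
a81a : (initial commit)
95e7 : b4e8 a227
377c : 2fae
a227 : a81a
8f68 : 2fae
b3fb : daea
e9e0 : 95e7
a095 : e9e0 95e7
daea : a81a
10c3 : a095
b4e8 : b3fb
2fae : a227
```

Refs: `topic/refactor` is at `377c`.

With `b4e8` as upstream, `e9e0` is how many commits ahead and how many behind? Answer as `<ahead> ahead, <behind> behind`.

Reachable from e9e0: {95e7, a227, a81a, b3fb, b4e8, daea, e9e0}.
Reachable from b4e8: {a81a, b3fb, b4e8, daea}.
Only in e9e0's history (ahead): {95e7, a227, e9e0} — 3.
Only in b4e8's history (behind): {} — 0.

3 ahead, 0 behind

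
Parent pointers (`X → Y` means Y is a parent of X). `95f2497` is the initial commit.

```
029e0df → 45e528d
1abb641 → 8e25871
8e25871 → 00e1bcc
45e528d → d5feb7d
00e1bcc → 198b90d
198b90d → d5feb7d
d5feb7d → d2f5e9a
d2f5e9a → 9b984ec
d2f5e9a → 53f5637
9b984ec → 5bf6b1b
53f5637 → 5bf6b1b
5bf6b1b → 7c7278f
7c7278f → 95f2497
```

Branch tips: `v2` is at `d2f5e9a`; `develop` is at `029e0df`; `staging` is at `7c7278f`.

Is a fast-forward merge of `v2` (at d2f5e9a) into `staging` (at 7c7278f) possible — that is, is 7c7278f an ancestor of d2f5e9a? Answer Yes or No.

A fast-forward from 7c7278f to d2f5e9a is possible iff 7c7278f is an ancestor of d2f5e9a.
Ancestors of d2f5e9a: {53f5637, 5bf6b1b, 7c7278f, 95f2497, 9b984ec, d2f5e9a}.
7c7278f is among them, so fast-forward is possible.

Yes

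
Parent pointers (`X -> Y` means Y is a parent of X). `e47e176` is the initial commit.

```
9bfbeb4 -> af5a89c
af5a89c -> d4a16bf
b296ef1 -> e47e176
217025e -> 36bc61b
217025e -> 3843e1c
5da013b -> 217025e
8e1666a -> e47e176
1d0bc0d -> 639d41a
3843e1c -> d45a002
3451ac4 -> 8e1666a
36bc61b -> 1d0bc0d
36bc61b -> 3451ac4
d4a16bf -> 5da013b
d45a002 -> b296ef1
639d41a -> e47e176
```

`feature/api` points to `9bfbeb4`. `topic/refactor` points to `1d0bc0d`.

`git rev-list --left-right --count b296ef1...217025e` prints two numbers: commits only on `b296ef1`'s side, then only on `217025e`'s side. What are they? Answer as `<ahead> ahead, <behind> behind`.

Reachable from b296ef1: {b296ef1, e47e176}.
Reachable from 217025e: {1d0bc0d, 217025e, 3451ac4, 36bc61b, 3843e1c, 639d41a, 8e1666a, b296ef1, d45a002, e47e176}.
Only in b296ef1's history (ahead): {} — 0.
Only in 217025e's history (behind): {1d0bc0d, 217025e, 3451ac4, 36bc61b, 3843e1c, 639d41a, 8e1666a, d45a002} — 8.

0 ahead, 8 behind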